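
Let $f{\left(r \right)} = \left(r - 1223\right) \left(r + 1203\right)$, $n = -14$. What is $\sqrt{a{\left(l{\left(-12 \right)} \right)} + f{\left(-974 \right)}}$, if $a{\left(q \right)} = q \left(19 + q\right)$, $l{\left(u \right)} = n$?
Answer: $i \sqrt{503183} \approx 709.35 i$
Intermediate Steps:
$l{\left(u \right)} = -14$
$f{\left(r \right)} = \left(-1223 + r\right) \left(1203 + r\right)$
$\sqrt{a{\left(l{\left(-12 \right)} \right)} + f{\left(-974 \right)}} = \sqrt{- 14 \left(19 - 14\right) - \left(1451789 - 948676\right)} = \sqrt{\left(-14\right) 5 + \left(-1471269 + 948676 + 19480\right)} = \sqrt{-70 - 503113} = \sqrt{-503183} = i \sqrt{503183}$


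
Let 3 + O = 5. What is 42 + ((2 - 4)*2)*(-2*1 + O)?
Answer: 42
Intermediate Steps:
O = 2 (O = -3 + 5 = 2)
42 + ((2 - 4)*2)*(-2*1 + O) = 42 + ((2 - 4)*2)*(-2*1 + 2) = 42 + (-2*2)*(-2 + 2) = 42 - 4*0 = 42 + 0 = 42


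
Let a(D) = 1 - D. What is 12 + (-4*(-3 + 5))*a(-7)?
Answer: -52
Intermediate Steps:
12 + (-4*(-3 + 5))*a(-7) = 12 + (-4*(-3 + 5))*(1 - 1*(-7)) = 12 + (-4*2)*(1 + 7) = 12 - 8*8 = 12 - 64 = -52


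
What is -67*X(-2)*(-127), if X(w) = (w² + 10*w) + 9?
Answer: -59563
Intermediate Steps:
X(w) = 9 + w² + 10*w
-67*X(-2)*(-127) = -67*(9 + (-2)² + 10*(-2))*(-127) = -67*(9 + 4 - 20)*(-127) = -67*(-7)*(-127) = 469*(-127) = -59563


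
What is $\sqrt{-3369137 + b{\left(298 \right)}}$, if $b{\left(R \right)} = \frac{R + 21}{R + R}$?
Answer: $\frac{i \sqrt{299192794617}}{298} \approx 1835.5 i$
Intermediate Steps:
$b{\left(R \right)} = \frac{21 + R}{2 R}$
$\sqrt{-3369137 + b{\left(298 \right)}} = \sqrt{-3369137 + \frac{21 + 298}{2 \cdot 298}} = \sqrt{-3369137 + \frac{1}{2} \cdot \frac{1}{298} \cdot 319} = \sqrt{-3369137 + \frac{319}{596}} = \sqrt{- \frac{2008005333}{596}} = \frac{i \sqrt{299192794617}}{298}$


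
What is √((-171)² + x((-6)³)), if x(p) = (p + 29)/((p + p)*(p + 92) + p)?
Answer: √2312017285890/8892 ≈ 171.00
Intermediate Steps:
x(p) = (29 + p)/(p + 2*p*(92 + p)) (x(p) = (29 + p)/((2*p)*(92 + p) + p) = (29 + p)/(2*p*(92 + p) + p) = (29 + p)/(p + 2*p*(92 + p)))
√((-171)² + x((-6)³)) = √((-171)² + (29 + (-6)³)/(((-6)³)*(185 + 2*(-6)³))) = √(29241 + (29 - 216)/((-216)*(185 + 2*(-216)))) = √(29241 - 1/216*(-187)/(185 - 432)) = √(29241 - 1/216*(-187)/(-247)) = √(29241 - 1/216*(-1/247)*(-187)) = √(29241 - 187/53352) = √(1560065645/53352) = √2312017285890/8892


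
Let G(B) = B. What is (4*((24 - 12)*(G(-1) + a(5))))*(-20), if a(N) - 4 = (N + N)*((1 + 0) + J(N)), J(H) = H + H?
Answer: -108480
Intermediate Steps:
J(H) = 2*H
a(N) = 4 + 2*N*(1 + 2*N) (a(N) = 4 + (N + N)*((1 + 0) + 2*N) = 4 + (2*N)*(1 + 2*N) = 4 + 2*N*(1 + 2*N))
(4*((24 - 12)*(G(-1) + a(5))))*(-20) = (4*((24 - 12)*(-1 + (4 + 2*5 + 4*5**2))))*(-20) = (4*(12*(-1 + (4 + 10 + 4*25))))*(-20) = (4*(12*(-1 + (4 + 10 + 100))))*(-20) = (4*(12*(-1 + 114)))*(-20) = (4*(12*113))*(-20) = (4*1356)*(-20) = 5424*(-20) = -108480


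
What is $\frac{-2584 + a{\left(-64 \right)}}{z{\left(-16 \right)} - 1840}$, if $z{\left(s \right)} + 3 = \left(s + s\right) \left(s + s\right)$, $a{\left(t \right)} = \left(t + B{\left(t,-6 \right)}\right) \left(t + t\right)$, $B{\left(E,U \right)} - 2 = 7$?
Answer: $- \frac{4456}{819} \approx -5.4408$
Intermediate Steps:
$B{\left(E,U \right)} = 9$ ($B{\left(E,U \right)} = 2 + 7 = 9$)
$a{\left(t \right)} = 2 t \left(9 + t\right)$ ($a{\left(t \right)} = \left(t + 9\right) \left(t + t\right) = \left(9 + t\right) 2 t = 2 t \left(9 + t\right)$)
$z{\left(s \right)} = -3 + 4 s^{2}$ ($z{\left(s \right)} = -3 + \left(s + s\right) \left(s + s\right) = -3 + 2 s 2 s = -3 + 4 s^{2}$)
$\frac{-2584 + a{\left(-64 \right)}}{z{\left(-16 \right)} - 1840} = \frac{-2584 + 2 \left(-64\right) \left(9 - 64\right)}{\left(-3 + 4 \left(-16\right)^{2}\right) - 1840} = \frac{-2584 + 2 \left(-64\right) \left(-55\right)}{\left(-3 + 4 \cdot 256\right) - 1840} = \frac{-2584 + 7040}{\left(-3 + 1024\right) - 1840} = \frac{4456}{1021 - 1840} = \frac{4456}{-819} = 4456 \left(- \frac{1}{819}\right) = - \frac{4456}{819}$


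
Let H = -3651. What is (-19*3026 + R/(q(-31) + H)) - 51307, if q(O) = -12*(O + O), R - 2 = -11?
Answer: -35142722/323 ≈ -1.0880e+5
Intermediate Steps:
R = -9 (R = 2 - 11 = -9)
q(O) = -24*O
(-19*3026 + R/(q(-31) + H)) - 51307 = (-19*3026 - 9/(-24*(-31) - 3651)) - 51307 = (-57494 - 9/(744 - 3651)) - 51307 = (-57494 - 9/(-2907)) - 51307 = (-57494 - 1/2907*(-9)) - 51307 = (-57494 + 1/323) - 51307 = -18570561/323 - 51307 = -35142722/323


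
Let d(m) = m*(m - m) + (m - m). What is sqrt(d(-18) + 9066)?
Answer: sqrt(9066) ≈ 95.216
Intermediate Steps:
d(m) = 0 (d(m) = m*0 + 0 = 0 + 0 = 0)
sqrt(d(-18) + 9066) = sqrt(0 + 9066) = sqrt(9066)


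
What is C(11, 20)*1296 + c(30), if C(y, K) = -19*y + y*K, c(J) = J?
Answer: 14286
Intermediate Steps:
C(y, K) = -19*y + K*y
C(11, 20)*1296 + c(30) = (11*(-19 + 20))*1296 + 30 = (11*1)*1296 + 30 = 11*1296 + 30 = 14256 + 30 = 14286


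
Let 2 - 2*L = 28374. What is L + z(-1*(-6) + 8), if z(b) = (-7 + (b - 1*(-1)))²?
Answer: -14122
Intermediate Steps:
z(b) = (-6 + b)² (z(b) = (-7 + (b + 1))² = (-7 + (1 + b))² = (-6 + b)²)
L = -14186 (L = 1 - ½*28374 = 1 - 14187 = -14186)
L + z(-1*(-6) + 8) = -14186 + (-6 + (-1*(-6) + 8))² = -14186 + (-6 + (6 + 8))² = -14186 + (-6 + 14)² = -14186 + 8² = -14186 + 64 = -14122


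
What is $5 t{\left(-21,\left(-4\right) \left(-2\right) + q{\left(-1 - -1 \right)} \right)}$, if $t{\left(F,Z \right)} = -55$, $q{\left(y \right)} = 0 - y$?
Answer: $-275$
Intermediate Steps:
$q{\left(y \right)} = - y$
$5 t{\left(-21,\left(-4\right) \left(-2\right) + q{\left(-1 - -1 \right)} \right)} = 5 \left(-55\right) = -275$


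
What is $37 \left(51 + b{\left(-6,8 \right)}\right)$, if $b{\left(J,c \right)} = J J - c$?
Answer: $2923$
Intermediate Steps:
$b{\left(J,c \right)} = J^{2} - c$
$37 \left(51 + b{\left(-6,8 \right)}\right) = 37 \left(51 + \left(\left(-6\right)^{2} - 8\right)\right) = 37 \left(51 + \left(36 - 8\right)\right) = 37 \left(51 + 28\right) = 37 \cdot 79 = 2923$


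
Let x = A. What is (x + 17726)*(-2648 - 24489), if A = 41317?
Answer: -1602249891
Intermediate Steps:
x = 41317
(x + 17726)*(-2648 - 24489) = (41317 + 17726)*(-2648 - 24489) = 59043*(-27137) = -1602249891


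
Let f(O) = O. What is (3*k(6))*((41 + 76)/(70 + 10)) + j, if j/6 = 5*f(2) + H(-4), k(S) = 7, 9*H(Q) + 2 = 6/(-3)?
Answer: 21131/240 ≈ 88.046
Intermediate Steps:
H(Q) = -4/9 (H(Q) = -2/9 + (6/(-3))/9 = -2/9 + (6*(-⅓))/9 = -2/9 + (⅑)*(-2) = -2/9 - 2/9 = -4/9)
j = 172/3 (j = 6*(5*2 - 4/9) = 6*(10 - 4/9) = 6*(86/9) = 172/3 ≈ 57.333)
(3*k(6))*((41 + 76)/(70 + 10)) + j = (3*7)*((41 + 76)/(70 + 10)) + 172/3 = 21*(117/80) + 172/3 = 2457/80 + 172/3 = 21131/240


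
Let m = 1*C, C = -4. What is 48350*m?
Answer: -193400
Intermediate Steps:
m = -4 (m = 1*(-4) = -4)
48350*m = 48350*(-4) = -193400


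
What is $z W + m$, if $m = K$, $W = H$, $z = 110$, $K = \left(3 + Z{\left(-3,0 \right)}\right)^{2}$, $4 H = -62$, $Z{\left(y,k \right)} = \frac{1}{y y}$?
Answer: $- \frac{137321}{81} \approx -1695.3$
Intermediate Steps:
$Z{\left(y,k \right)} = \frac{1}{y^{2}}$
$H = - \frac{31}{2}$ ($H = \frac{1}{4} \left(-62\right) = - \frac{31}{2} \approx -15.5$)
$K = \frac{784}{81}$ ($K = \left(3 + \frac{1}{9}\right)^{2} = \left(\frac{28}{9}\right)^{2} = \frac{784}{81} \approx 9.679$)
$W = - \frac{31}{2} \approx -15.5$
$m = \frac{784}{81} \approx 9.679$
$z W + m = 110 \left(- \frac{31}{2}\right) + \frac{784}{81} = -1705 + \frac{784}{81} = - \frac{137321}{81}$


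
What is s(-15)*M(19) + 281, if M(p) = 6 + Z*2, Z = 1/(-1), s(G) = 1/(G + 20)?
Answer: 1409/5 ≈ 281.80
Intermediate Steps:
s(G) = 1/(20 + G)
Z = -1
M(p) = 4 (M(p) = 6 - 1*2 = 6 - 2 = 4)
s(-15)*M(19) + 281 = 4/(20 - 15) + 281 = 4/5 + 281 = 1409/5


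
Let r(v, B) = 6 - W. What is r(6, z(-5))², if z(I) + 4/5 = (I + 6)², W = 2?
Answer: 16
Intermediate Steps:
z(I) = -⅘ + (6 + I)² (z(I) = -⅘ + (I + 6)² = -⅘ + (6 + I)²)
r(v, B) = 4 (r(v, B) = 6 - 1*2 = 6 - 2 = 4)
r(6, z(-5))² = 4² = 16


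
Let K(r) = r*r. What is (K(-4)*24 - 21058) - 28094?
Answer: -48768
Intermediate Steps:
K(r) = r**2
(K(-4)*24 - 21058) - 28094 = ((-4)**2*24 - 21058) - 28094 = (16*24 - 21058) - 28094 = (384 - 21058) - 28094 = -20674 - 28094 = -48768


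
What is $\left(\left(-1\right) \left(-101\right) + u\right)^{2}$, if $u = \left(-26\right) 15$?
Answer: $83521$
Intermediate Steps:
$u = -390$
$\left(\left(-1\right) \left(-101\right) + u\right)^{2} = \left(\left(-1\right) \left(-101\right) - 390\right)^{2} = \left(101 - 390\right)^{2} = \left(-289\right)^{2} = 83521$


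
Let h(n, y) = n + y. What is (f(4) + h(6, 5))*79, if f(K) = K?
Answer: 1185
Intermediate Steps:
(f(4) + h(6, 5))*79 = (4 + (6 + 5))*79 = (4 + 11)*79 = 15*79 = 1185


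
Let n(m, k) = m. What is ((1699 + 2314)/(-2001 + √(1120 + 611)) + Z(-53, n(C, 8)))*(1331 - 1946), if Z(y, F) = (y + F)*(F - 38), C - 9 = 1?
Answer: -197238825747/266818 + 164533*√1731/266818 ≈ -7.3920e+5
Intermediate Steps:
C = 10 (C = 9 + 1 = 10)
Z(y, F) = (-38 + F)*(F + y) (Z(y, F) = (F + y)*(-38 + F) = (-38 + F)*(F + y))
((1699 + 2314)/(-2001 + √(1120 + 611)) + Z(-53, n(C, 8)))*(1331 - 1946) = ((1699 + 2314)/(-2001 + √(1120 + 611)) + (10² - 38*10 - 38*(-53) + 10*(-53)))*(1331 - 1946) = (4013/(-2001 + √1731) + (100 - 380 + 2014 - 530))*(-615) = (4013/(-2001 + √1731) + 1204)*(-615) = (1204 + 4013/(-2001 + √1731))*(-615) = -740460 - 2467995/(-2001 + √1731)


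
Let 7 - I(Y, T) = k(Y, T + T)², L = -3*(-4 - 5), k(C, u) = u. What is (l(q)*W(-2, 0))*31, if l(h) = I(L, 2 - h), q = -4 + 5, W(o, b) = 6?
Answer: 558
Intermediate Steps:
q = 1
L = 27 (L = -3*(-9) = 27)
I(Y, T) = 7 - 4*T² (I(Y, T) = 7 - (T + T)² = 7 - (2*T)² = 7 - 4*T²)
l(h) = 7 - 4*(2 - h)²
(l(q)*W(-2, 0))*31 = ((7 - 4*(-2 + 1)²)*6)*31 = ((7 - 4*(-1)²)*6)*31 = ((7 - 4*1)*6)*31 = ((7 - 4)*6)*31 = (3*6)*31 = 18*31 = 558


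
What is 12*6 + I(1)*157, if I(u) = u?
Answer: 229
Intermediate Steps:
12*6 + I(1)*157 = 12*6 + 1*157 = 72 + 157 = 229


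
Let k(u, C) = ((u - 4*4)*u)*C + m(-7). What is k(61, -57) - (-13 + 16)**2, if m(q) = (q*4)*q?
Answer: -156278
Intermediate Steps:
m(q) = 4*q**2 (m(q) = (4*q)*q = 4*q**2)
k(u, C) = 196 + C*u*(-16 + u) (k(u, C) = ((u - 4*4)*u)*C + 4*(-7)**2 = ((u - 16)*u)*C + 4*49 = ((-16 + u)*u)*C + 196 = (u*(-16 + u))*C + 196 = C*u*(-16 + u) + 196 = 196 + C*u*(-16 + u))
k(61, -57) - (-13 + 16)**2 = (196 - 57*61**2 - 16*(-57)*61) - (-13 + 16)**2 = (196 - 57*3721 + 55632) - 1*3**2 = (196 - 212097 + 55632) - 1*9 = -156269 - 9 = -156278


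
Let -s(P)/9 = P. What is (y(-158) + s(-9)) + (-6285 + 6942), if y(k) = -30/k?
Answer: 58317/79 ≈ 738.19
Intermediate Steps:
s(P) = -9*P
(y(-158) + s(-9)) + (-6285 + 6942) = (-30/(-158) - 9*(-9)) + (-6285 + 6942) = (-30*(-1/158) + 81) + 657 = (15/79 + 81) + 657 = 6414/79 + 657 = 58317/79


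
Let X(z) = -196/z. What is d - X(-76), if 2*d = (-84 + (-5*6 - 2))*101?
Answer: -111351/19 ≈ -5860.6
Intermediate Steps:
d = -5858 (d = ((-84 + (-5*6 - 2))*101)/2 = ((-84 + (-30 - 2))*101)/2 = ((-84 - 32)*101)/2 = (-116*101)/2 = (½)*(-11716) = -5858)
d - X(-76) = -5858 - (-196)/(-76) = -5858 - (-196)*(-1)/76 = -5858 - 1*49/19 = -5858 - 49/19 = -111351/19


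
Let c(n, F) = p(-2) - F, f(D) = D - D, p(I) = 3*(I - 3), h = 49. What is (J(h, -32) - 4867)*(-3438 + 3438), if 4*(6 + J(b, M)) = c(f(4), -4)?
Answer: 0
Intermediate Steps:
p(I) = -9 + 3*I (p(I) = 3*(-3 + I) = -9 + 3*I)
f(D) = 0
c(n, F) = -15 - F (c(n, F) = (-9 + 3*(-2)) - F = (-9 - 6) - F = -15 - F)
J(b, M) = -35/4 (J(b, M) = -6 + (-15 - 1*(-4))/4 = -6 + (-15 + 4)/4 = -6 + (¼)*(-11) = -6 - 11/4 = -35/4)
(J(h, -32) - 4867)*(-3438 + 3438) = (-35/4 - 4867)*(-3438 + 3438) = -19503/4*0 = 0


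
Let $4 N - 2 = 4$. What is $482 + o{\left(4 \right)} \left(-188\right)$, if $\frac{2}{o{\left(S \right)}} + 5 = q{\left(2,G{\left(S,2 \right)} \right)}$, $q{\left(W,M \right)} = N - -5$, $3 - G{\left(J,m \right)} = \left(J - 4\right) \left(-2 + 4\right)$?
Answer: $\frac{694}{3} \approx 231.33$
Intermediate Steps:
$N = \frac{3}{2}$ ($N = \frac{1}{2} + \frac{1}{4} \cdot 4 = \frac{1}{2} + 1 = \frac{3}{2} \approx 1.5$)
$G{\left(J,m \right)} = 11 - 2 J$ ($G{\left(J,m \right)} = 3 - \left(J - 4\right) \left(-2 + 4\right) = 3 - \left(-4 + J\right) 2 = 3 - \left(-8 + 2 J\right) = 11 - 2 J$)
$q{\left(W,M \right)} = \frac{13}{2}$ ($q{\left(W,M \right)} = \frac{3}{2} - -5 = \frac{3}{2} + 5 = \frac{13}{2}$)
$o{\left(S \right)} = \frac{4}{3}$ ($o{\left(S \right)} = \frac{2}{-5 + \frac{13}{2}} = \frac{2}{\frac{3}{2}} = 2 \cdot \frac{2}{3} = \frac{4}{3}$)
$482 + o{\left(4 \right)} \left(-188\right) = 482 + \frac{4}{3} \left(-188\right) = 482 - \frac{752}{3} = \frac{694}{3}$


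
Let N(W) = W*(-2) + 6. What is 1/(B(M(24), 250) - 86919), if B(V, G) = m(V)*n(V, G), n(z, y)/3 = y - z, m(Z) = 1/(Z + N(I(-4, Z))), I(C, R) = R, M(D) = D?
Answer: -3/260870 ≈ -1.1500e-5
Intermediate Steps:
N(W) = 6 - 2*W (N(W) = -2*W + 6 = 6 - 2*W)
m(Z) = 1/(6 - Z) (m(Z) = 1/(Z + (6 - 2*Z)) = 1/(6 - Z))
n(z, y) = -3*z + 3*y (n(z, y) = 3*(y - z) = -3*z + 3*y)
B(V, G) = (-3*V + 3*G)/(6 - V)
1/(B(M(24), 250) - 86919) = 1/(3*(250 - 1*24)/(6 - 1*24) - 86919) = 1/(3*(250 - 24)/(6 - 24) - 86919) = 1/(3*226/(-18) - 86919) = 1/(3*(-1/18)*226 - 86919) = 1/(-113/3 - 86919) = 1/(-260870/3) = -3/260870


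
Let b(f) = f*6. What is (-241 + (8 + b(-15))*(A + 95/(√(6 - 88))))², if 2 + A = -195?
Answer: 252483519 + 3023470*I*√82 ≈ 2.5248e+8 + 2.7379e+7*I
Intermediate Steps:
A = -197 (A = -2 - 195 = -197)
b(f) = 6*f
(-241 + (8 + b(-15))*(A + 95/(√(6 - 88))))² = (-241 + (8 + 6*(-15))*(-197 + 95/(√(6 - 88))))² = (-241 + (8 - 90)*(-197 + 95/(√(-82))))² = (-241 - 82*(-197 + 95/((I*√82))))² = (-241 - 82*(-197 + 95*(-I*√82/82)))² = (-241 - 82*(-197 - 95*I*√82/82))² = (-241 + (16154 + 95*I*√82))² = (15913 + 95*I*√82)²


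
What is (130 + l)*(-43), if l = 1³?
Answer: -5633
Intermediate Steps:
l = 1
(130 + l)*(-43) = (130 + 1)*(-43) = 131*(-43) = -5633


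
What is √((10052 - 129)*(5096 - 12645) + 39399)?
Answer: 4*I*√4679333 ≈ 8652.7*I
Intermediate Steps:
√((10052 - 129)*(5096 - 12645) + 39399) = √(9923*(-7549) + 39399) = √(-74908727 + 39399) = √(-74869328) = 4*I*√4679333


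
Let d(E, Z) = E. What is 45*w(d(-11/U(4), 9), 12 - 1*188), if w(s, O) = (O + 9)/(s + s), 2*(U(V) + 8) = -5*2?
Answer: -97695/22 ≈ -4440.7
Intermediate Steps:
U(V) = -13 (U(V) = -8 + (-5*2)/2 = -8 + (1/2)*(-10) = -8 - 5 = -13)
w(s, O) = (9 + O)/(2*s) (w(s, O) = (9 + O)/((2*s)) = (9 + O)*(1/(2*s)) = (9 + O)/(2*s))
45*w(d(-11/U(4), 9), 12 - 1*188) = 45*((9 + (12 - 1*188))/(2*((-11/(-13))))) = 45*((9 + (12 - 188))/(2*((-11*(-1/13))))) = 45*((9 - 176)/(2*(11/13))) = 45*((1/2)*(13/11)*(-167)) = 45*(-2171/22) = -97695/22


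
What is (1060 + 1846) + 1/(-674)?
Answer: 1958643/674 ≈ 2906.0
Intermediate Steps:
(1060 + 1846) + 1/(-674) = 2906 - 1/674 = 1958643/674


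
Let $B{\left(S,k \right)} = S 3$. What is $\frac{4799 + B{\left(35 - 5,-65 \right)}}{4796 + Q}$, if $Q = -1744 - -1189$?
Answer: $\frac{4889}{4241} \approx 1.1528$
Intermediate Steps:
$B{\left(S,k \right)} = 3 S$
$Q = -555$ ($Q = -1744 + 1189 = -555$)
$\frac{4799 + B{\left(35 - 5,-65 \right)}}{4796 + Q} = \frac{4799 + 3 \left(35 - 5\right)}{4796 - 555} = \frac{4799 + 3 \cdot 30}{4241} = \left(4799 + 90\right) \frac{1}{4241} = 4889 \cdot \frac{1}{4241} = \frac{4889}{4241}$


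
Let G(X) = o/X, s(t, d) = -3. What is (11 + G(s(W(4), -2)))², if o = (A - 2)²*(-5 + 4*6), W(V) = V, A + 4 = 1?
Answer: 195364/9 ≈ 21707.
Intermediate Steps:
A = -3 (A = -4 + 1 = -3)
o = 475 (o = (-3 - 2)²*(-5 + 4*6) = (-5)²*(-5 + 24) = 25*19 = 475)
G(X) = 475/X
(11 + G(s(W(4), -2)))² = (11 + 475/(-3))² = (11 + 475*(-⅓))² = (11 - 475/3)² = (-442/3)² = 195364/9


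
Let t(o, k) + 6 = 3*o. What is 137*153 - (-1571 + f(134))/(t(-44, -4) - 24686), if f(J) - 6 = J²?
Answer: 520352255/24824 ≈ 20962.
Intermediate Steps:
f(J) = 6 + J²
t(o, k) = -6 + 3*o
137*153 - (-1571 + f(134))/(t(-44, -4) - 24686) = 137*153 - (-1571 + (6 + 134²))/((-6 + 3*(-44)) - 24686) = 20961 - (-1571 + (6 + 17956))/((-6 - 132) - 24686) = 20961 - (-1571 + 17962)/(-138 - 24686) = 20961 - 16391/(-24824) = 20961 - 16391*(-1)/24824 = 20961 - 1*(-16391/24824) = 20961 + 16391/24824 = 520352255/24824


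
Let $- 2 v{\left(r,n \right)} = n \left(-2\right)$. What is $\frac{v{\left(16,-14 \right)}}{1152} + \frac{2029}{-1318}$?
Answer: $- \frac{588965}{379584} \approx -1.5516$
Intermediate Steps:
$v{\left(r,n \right)} = n$ ($v{\left(r,n \right)} = - \frac{n \left(-2\right)}{2} = - \frac{\left(-2\right) n}{2} = n$)
$\frac{v{\left(16,-14 \right)}}{1152} + \frac{2029}{-1318} = - \frac{14}{1152} + \frac{2029}{-1318} = \left(-14\right) \frac{1}{1152} + 2029 \left(- \frac{1}{1318}\right) = - \frac{7}{576} - \frac{2029}{1318} = - \frac{588965}{379584}$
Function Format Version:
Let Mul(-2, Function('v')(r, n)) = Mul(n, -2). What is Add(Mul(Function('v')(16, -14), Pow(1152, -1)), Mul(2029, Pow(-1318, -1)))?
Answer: Rational(-588965, 379584) ≈ -1.5516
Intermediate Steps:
Function('v')(r, n) = n (Function('v')(r, n) = Mul(Rational(-1, 2), Mul(n, -2)) = Mul(Rational(-1, 2), Mul(-2, n)) = n)
Add(Mul(Function('v')(16, -14), Pow(1152, -1)), Mul(2029, Pow(-1318, -1))) = Add(Mul(-14, Pow(1152, -1)), Mul(2029, Pow(-1318, -1))) = Add(Mul(-14, Rational(1, 1152)), Mul(2029, Rational(-1, 1318))) = Add(Rational(-7, 576), Rational(-2029, 1318)) = Rational(-588965, 379584)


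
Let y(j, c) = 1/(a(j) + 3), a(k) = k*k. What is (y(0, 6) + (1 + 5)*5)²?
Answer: 8281/9 ≈ 920.11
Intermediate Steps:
a(k) = k²
y(j, c) = 1/(3 + j²) (y(j, c) = 1/(j² + 3) = 1/(3 + j²))
(y(0, 6) + (1 + 5)*5)² = (1/(3 + 0²) + (1 + 5)*5)² = (1/(3 + 0) + 6*5)² = (1/3 + 30)² = (⅓ + 30)² = (91/3)² = 8281/9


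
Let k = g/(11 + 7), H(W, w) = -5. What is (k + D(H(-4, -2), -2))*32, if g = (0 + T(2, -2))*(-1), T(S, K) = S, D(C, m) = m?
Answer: -608/9 ≈ -67.556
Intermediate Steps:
g = -2 (g = (0 + 2)*(-1) = 2*(-1) = -2)
k = -⅑ (k = -2/(11 + 7) = -2/18 = -2*1/18 = -⅑ ≈ -0.11111)
(k + D(H(-4, -2), -2))*32 = (-⅑ - 2)*32 = -19/9*32 = -608/9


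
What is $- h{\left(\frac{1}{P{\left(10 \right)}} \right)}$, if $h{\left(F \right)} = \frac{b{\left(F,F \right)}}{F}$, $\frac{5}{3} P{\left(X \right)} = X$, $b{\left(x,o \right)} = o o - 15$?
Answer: $\frac{539}{6} \approx 89.833$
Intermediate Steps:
$b{\left(x,o \right)} = -15 + o^{2}$ ($b{\left(x,o \right)} = o^{2} - 15 = -15 + o^{2}$)
$P{\left(X \right)} = \frac{3 X}{5}$
$h{\left(F \right)} = \frac{-15 + F^{2}}{F}$
$- h{\left(\frac{1}{P{\left(10 \right)}} \right)} = - (\frac{1}{\frac{3}{5} \cdot 10} - \frac{15}{\frac{1}{\frac{3}{5} \cdot 10}}) = - (\frac{1}{6} - \frac{15}{\frac{1}{6}}) = - (\frac{1}{6} - 15 \frac{1}{\frac{1}{6}}) = - (\frac{1}{6} - 90) = \left(-1\right) \left(- \frac{539}{6}\right) = \frac{539}{6}$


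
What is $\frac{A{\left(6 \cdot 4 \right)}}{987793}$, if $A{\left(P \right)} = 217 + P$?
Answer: $\frac{241}{987793} \approx 0.00024398$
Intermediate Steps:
$\frac{A{\left(6 \cdot 4 \right)}}{987793} = \frac{217 + 6 \cdot 4}{987793} = \left(217 + 24\right) \frac{1}{987793} = 241 \cdot \frac{1}{987793} = \frac{241}{987793}$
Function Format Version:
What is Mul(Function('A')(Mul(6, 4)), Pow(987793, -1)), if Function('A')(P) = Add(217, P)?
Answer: Rational(241, 987793) ≈ 0.00024398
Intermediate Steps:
Mul(Function('A')(Mul(6, 4)), Pow(987793, -1)) = Mul(Add(217, Mul(6, 4)), Pow(987793, -1)) = Mul(Add(217, 24), Rational(1, 987793)) = Mul(241, Rational(1, 987793)) = Rational(241, 987793)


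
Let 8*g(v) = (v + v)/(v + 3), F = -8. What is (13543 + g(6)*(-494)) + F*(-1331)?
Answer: 72326/3 ≈ 24109.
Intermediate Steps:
g(v) = v/(4*(3 + v)) (g(v) = ((v + v)/(v + 3))/8 = ((2*v)/(3 + v))/8 = (2*v/(3 + v))/8 = v/(4*(3 + v)))
(13543 + g(6)*(-494)) + F*(-1331) = (13543 + ((1/4)*6/(3 + 6))*(-494)) - 8*(-1331) = (13543 + ((1/4)*6/9)*(-494)) + 10648 = (13543 + ((1/4)*6*(1/9))*(-494)) + 10648 = (13543 + (1/6)*(-494)) + 10648 = (13543 - 247/3) + 10648 = 40382/3 + 10648 = 72326/3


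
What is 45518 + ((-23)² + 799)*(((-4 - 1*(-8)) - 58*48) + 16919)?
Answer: 18822110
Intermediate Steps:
45518 + ((-23)² + 799)*(((-4 - 1*(-8)) - 58*48) + 16919) = 45518 + (529 + 799)*(((-4 + 8) - 2784) + 16919) = 45518 + 1328*((4 - 2784) + 16919) = 45518 + 1328*(-2780 + 16919) = 45518 + 1328*14139 = 45518 + 18776592 = 18822110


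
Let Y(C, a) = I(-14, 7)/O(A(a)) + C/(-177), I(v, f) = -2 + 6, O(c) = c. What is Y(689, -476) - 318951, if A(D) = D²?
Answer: -3197837926127/10025988 ≈ -3.1896e+5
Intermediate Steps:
I(v, f) = 4
Y(C, a) = 4/a² - C/177 (Y(C, a) = 4/(a²) + C/(-177) = 4/a² + C*(-1/177) = 4/a² - C/177)
Y(689, -476) - 318951 = (4/(-476)² - 1/177*689) - 318951 = (4*(1/226576) - 689/177) - 318951 = (1/56644 - 689/177) - 318951 = -39027539/10025988 - 318951 = -3197837926127/10025988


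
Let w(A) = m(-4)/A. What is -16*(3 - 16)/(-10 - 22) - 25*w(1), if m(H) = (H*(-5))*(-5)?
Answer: 4987/2 ≈ 2493.5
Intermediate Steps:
m(H) = 25*H (m(H) = -5*H*(-5) = 25*H)
w(A) = -100/A (w(A) = (25*(-4))/A = -100/A)
-16*(3 - 16)/(-10 - 22) - 25*w(1) = -16*(3 - 16)/(-10 - 22) - (-2500)/1 = -16/((-32/(-13))) - (-2500) = -16/((-32*(-1/13))) - 25*(-100) = -16/32/13 + 2500 = -16*13/32 + 2500 = -13/2 + 2500 = 4987/2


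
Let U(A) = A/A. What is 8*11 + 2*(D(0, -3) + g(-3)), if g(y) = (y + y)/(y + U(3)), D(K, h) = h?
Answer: 88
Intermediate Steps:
U(A) = 1
g(y) = 2*y/(1 + y) (g(y) = (y + y)/(y + 1) = (2*y)/(1 + y) = 2*y/(1 + y))
8*11 + 2*(D(0, -3) + g(-3)) = 8*11 + 2*(-3 + 2*(-3)/(1 - 3)) = 88 + 2*(-3 + 2*(-3)/(-2)) = 88 + 2*(-3 + 2*(-3)*(-½)) = 88 + 2*(-3 + 3) = 88 + 2*0 = 88 + 0 = 88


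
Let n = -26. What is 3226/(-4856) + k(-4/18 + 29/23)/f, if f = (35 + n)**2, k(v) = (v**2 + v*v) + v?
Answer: -5265823657/8427027132 ≈ -0.62487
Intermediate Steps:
k(v) = v + 2*v**2 (k(v) = (v**2 + v**2) + v = 2*v**2 + v = v + 2*v**2)
f = 81 (f = (35 - 26)**2 = 9**2 = 81)
3226/(-4856) + k(-4/18 + 29/23)/f = 3226/(-4856) + ((-4/18 + 29/23)*(1 + 2*(-4/18 + 29/23)))/81 = 3226*(-1/4856) + ((-4*1/18 + 29*(1/23))*(1 + 2*(-4*1/18 + 29*(1/23))))*(1/81) = -1613/2428 + ((-2/9 + 29/23)*(1 + 2*(-2/9 + 29/23)))*(1/81) = -1613/2428 + (215*(1 + 2*(215/207))/207)*(1/81) = -1613/2428 + (215*(1 + 430/207)/207)*(1/81) = -1613/2428 + ((215/207)*(637/207))*(1/81) = -1613/2428 + (136955/42849)*(1/81) = -1613/2428 + 136955/3470769 = -5265823657/8427027132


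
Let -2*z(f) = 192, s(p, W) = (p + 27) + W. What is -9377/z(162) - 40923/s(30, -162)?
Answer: 1637731/3360 ≈ 487.42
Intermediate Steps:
s(p, W) = 27 + W + p (s(p, W) = (27 + p) + W = 27 + W + p)
z(f) = -96 (z(f) = -1/2*192 = -96)
-9377/z(162) - 40923/s(30, -162) = -9377/(-96) - 40923/(27 - 162 + 30) = -9377*(-1/96) - 40923/(-105) = 9377/96 - 40923*(-1/105) = 9377/96 + 13641/35 = 1637731/3360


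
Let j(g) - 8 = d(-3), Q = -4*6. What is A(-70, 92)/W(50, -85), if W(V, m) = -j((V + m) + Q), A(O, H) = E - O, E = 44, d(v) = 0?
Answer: -57/4 ≈ -14.250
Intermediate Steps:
Q = -24
j(g) = 8 (j(g) = 8 + 0 = 8)
A(O, H) = 44 - O
W(V, m) = -8 (W(V, m) = -1*8 = -8)
A(-70, 92)/W(50, -85) = (44 - 1*(-70))/(-8) = (44 + 70)*(-1/8) = 114*(-1/8) = -57/4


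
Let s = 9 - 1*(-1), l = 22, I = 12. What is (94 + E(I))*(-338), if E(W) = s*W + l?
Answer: -79768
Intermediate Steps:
s = 10 (s = 9 + 1 = 10)
E(W) = 22 + 10*W (E(W) = 10*W + 22 = 22 + 10*W)
(94 + E(I))*(-338) = (94 + (22 + 10*12))*(-338) = (94 + (22 + 120))*(-338) = (94 + 142)*(-338) = 236*(-338) = -79768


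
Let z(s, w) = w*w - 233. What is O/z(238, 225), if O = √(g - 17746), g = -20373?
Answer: I*√38119/50392 ≈ 0.0038744*I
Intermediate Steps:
O = I*√38119 (O = √(-20373 - 17746) = √(-38119) = I*√38119 ≈ 195.24*I)
z(s, w) = -233 + w² (z(s, w) = w² - 233 = -233 + w²)
O/z(238, 225) = (I*√38119)/(-233 + 225²) = (I*√38119)/(-233 + 50625) = (I*√38119)/50392 = (I*√38119)*(1/50392) = I*√38119/50392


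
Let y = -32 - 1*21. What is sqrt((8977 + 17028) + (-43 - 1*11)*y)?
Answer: sqrt(28867) ≈ 169.90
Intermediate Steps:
y = -53 (y = -32 - 21 = -53)
sqrt((8977 + 17028) + (-43 - 1*11)*y) = sqrt((8977 + 17028) + (-43 - 1*11)*(-53)) = sqrt(26005 + (-43 - 11)*(-53)) = sqrt(26005 - 54*(-53)) = sqrt(26005 + 2862) = sqrt(28867)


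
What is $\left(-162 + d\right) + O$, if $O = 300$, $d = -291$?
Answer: $-153$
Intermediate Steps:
$\left(-162 + d\right) + O = \left(-162 - 291\right) + 300 = -453 + 300 = -153$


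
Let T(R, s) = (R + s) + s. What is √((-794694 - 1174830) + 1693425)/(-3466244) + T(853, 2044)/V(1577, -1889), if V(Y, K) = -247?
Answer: -4941/247 - I*√276099/3466244 ≈ -20.004 - 0.00015159*I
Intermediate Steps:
T(R, s) = R + 2*s
√((-794694 - 1174830) + 1693425)/(-3466244) + T(853, 2044)/V(1577, -1889) = √((-794694 - 1174830) + 1693425)/(-3466244) + (853 + 2*2044)/(-247) = √(-1969524 + 1693425)*(-1/3466244) + (853 + 4088)*(-1/247) = √(-276099)*(-1/3466244) + 4941*(-1/247) = (I*√276099)*(-1/3466244) - 4941/247 = -I*√276099/3466244 - 4941/247 = -4941/247 - I*√276099/3466244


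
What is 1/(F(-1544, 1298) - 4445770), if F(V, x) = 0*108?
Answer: -1/4445770 ≈ -2.2493e-7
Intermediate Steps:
F(V, x) = 0
1/(F(-1544, 1298) - 4445770) = 1/(0 - 4445770) = 1/(-4445770) = -1/4445770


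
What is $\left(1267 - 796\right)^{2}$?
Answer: $221841$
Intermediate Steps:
$\left(1267 - 796\right)^{2} = 471^{2} = 221841$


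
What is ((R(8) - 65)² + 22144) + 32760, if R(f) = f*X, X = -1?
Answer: 60233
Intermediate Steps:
R(f) = -f (R(f) = f*(-1) = -f)
((R(8) - 65)² + 22144) + 32760 = ((-1*8 - 65)² + 22144) + 32760 = ((-8 - 65)² + 22144) + 32760 = ((-73)² + 22144) + 32760 = (5329 + 22144) + 32760 = 27473 + 32760 = 60233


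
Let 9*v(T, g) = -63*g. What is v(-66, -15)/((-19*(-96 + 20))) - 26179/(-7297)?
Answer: 38568661/10536868 ≈ 3.6604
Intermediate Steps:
v(T, g) = -7*g (v(T, g) = (-63*g)/9 = -7*g)
v(-66, -15)/((-19*(-96 + 20))) - 26179/(-7297) = (-7*(-15))/((-19*(-96 + 20))) - 26179/(-7297) = 105/((-19*(-76))) - 26179*(-1/7297) = 105/1444 + 26179/7297 = 38568661/10536868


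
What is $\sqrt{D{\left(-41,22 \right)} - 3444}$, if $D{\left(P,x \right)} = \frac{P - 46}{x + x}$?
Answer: $\frac{3 i \sqrt{185317}}{22} \approx 58.702 i$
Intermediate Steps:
$D{\left(P,x \right)} = \frac{-46 + P}{2 x}$
$\sqrt{D{\left(-41,22 \right)} - 3444} = \sqrt{\frac{-46 - 41}{2 \cdot 22} - 3444} = \sqrt{\frac{1}{2} \cdot \frac{1}{22} \left(-87\right) - 3444} = \sqrt{- \frac{87}{44} - 3444} = \sqrt{- \frac{151623}{44}} = \frac{3 i \sqrt{185317}}{22}$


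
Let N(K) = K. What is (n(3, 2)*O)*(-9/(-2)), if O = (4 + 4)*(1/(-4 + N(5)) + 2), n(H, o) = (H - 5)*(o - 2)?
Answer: 0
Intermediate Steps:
n(H, o) = (-5 + H)*(-2 + o)
O = 24 (O = (4 + 4)*(1/(-4 + 5) + 2) = 8*(1/1 + 2) = 8*(1 + 2) = 8*3 = 24)
(n(3, 2)*O)*(-9/(-2)) = ((10 - 5*2 - 2*3 + 3*2)*24)*(-9/(-2)) = ((10 - 10 - 6 + 6)*24)*(-9*(-½)) = (0*24)*(9/2) = 0*(9/2) = 0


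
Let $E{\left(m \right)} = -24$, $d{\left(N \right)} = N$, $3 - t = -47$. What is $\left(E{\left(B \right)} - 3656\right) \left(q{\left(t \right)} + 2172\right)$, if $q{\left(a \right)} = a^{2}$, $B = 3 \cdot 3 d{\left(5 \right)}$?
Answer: $-17192960$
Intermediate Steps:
$t = 50$ ($t = 3 - -47 = 3 + 47 = 50$)
$B = 45$ ($B = 3 \cdot 3 \cdot 5 = 9 \cdot 5 = 45$)
$\left(E{\left(B \right)} - 3656\right) \left(q{\left(t \right)} + 2172\right) = \left(-24 - 3656\right) \left(50^{2} + 2172\right) = - 3680 \left(2500 + 2172\right) = \left(-3680\right) 4672 = -17192960$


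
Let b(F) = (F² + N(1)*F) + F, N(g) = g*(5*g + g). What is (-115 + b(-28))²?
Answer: 223729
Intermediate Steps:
N(g) = 6*g² (N(g) = g*(6*g) = 6*g²)
b(F) = F² + 7*F (b(F) = (F² + (6*1²)*F) + F = (F² + (6*1)*F) + F = (F² + 6*F) + F = F² + 7*F)
(-115 + b(-28))² = (-115 - 28*(7 - 28))² = (-115 - 28*(-21))² = (-115 + 588)² = 473² = 223729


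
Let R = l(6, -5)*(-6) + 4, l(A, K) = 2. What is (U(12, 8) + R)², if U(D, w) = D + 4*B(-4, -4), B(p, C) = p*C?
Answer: 4624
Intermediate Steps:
B(p, C) = C*p
U(D, w) = 64 + D (U(D, w) = D + 4*(-4*(-4)) = D + 4*16 = D + 64 = 64 + D)
R = -8 (R = 2*(-6) + 4 = -12 + 4 = -8)
(U(12, 8) + R)² = ((64 + 12) - 8)² = (76 - 8)² = 68² = 4624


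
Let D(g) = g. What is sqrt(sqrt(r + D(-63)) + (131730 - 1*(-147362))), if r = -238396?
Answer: sqrt(279092 + 13*I*sqrt(1411)) ≈ 528.29 + 0.462*I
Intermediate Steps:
sqrt(sqrt(r + D(-63)) + (131730 - 1*(-147362))) = sqrt(sqrt(-238396 - 63) + (131730 - 1*(-147362))) = sqrt(sqrt(-238459) + (131730 + 147362)) = sqrt(13*I*sqrt(1411) + 279092) = sqrt(279092 + 13*I*sqrt(1411))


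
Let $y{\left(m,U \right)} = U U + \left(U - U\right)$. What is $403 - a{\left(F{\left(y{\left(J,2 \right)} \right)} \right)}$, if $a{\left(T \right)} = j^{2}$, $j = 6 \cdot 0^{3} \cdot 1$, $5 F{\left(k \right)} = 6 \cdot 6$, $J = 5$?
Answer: $403$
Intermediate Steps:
$y{\left(m,U \right)} = U^{2}$ ($y{\left(m,U \right)} = U^{2} + 0 = U^{2}$)
$F{\left(k \right)} = \frac{36}{5}$ ($F{\left(k \right)} = \frac{6 \cdot 6}{5} = \frac{1}{5} \cdot 36 = \frac{36}{5}$)
$j = 0$ ($j = 6 \cdot 0 \cdot 1 = 0 \cdot 1 = 0$)
$a{\left(T \right)} = 0$ ($a{\left(T \right)} = 0^{2} = 0$)
$403 - a{\left(F{\left(y{\left(J,2 \right)} \right)} \right)} = 403 - 0 = 403 + 0 = 403$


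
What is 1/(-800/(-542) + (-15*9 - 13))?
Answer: -271/39708 ≈ -0.0068248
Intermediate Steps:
1/(-800/(-542) + (-15*9 - 13)) = 1/(-800*(-1/542) + (-135 - 13)) = 1/(400/271 - 148) = 1/(-39708/271) = -271/39708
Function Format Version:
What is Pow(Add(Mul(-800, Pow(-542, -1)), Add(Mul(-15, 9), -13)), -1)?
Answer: Rational(-271, 39708) ≈ -0.0068248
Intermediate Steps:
Pow(Add(Mul(-800, Pow(-542, -1)), Add(Mul(-15, 9), -13)), -1) = Pow(Add(Mul(-800, Rational(-1, 542)), Add(-135, -13)), -1) = Pow(Add(Rational(400, 271), -148), -1) = Pow(Rational(-39708, 271), -1) = Rational(-271, 39708)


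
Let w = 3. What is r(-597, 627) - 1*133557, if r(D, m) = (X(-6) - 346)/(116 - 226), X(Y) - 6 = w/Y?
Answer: -29381859/220 ≈ -1.3355e+5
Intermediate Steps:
X(Y) = 6 + 3/Y
r(D, m) = 681/220 (r(D, m) = ((6 + 3/(-6)) - 346)/(116 - 226) = ((6 + 3*(-⅙)) - 346)/(-110) = ((6 - ½) - 346)*(-1/110) = (11/2 - 346)*(-1/110) = -681/2*(-1/110) = 681/220)
r(-597, 627) - 1*133557 = 681/220 - 1*133557 = 681/220 - 133557 = -29381859/220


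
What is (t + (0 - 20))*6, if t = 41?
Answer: 126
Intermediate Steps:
(t + (0 - 20))*6 = (41 + (0 - 20))*6 = (41 - 20)*6 = 21*6 = 126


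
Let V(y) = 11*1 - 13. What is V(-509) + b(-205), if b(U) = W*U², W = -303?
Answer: -12733577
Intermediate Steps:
V(y) = -2 (V(y) = 11 - 13 = -2)
b(U) = -303*U²
V(-509) + b(-205) = -2 - 303*(-205)² = -2 - 303*42025 = -2 - 12733575 = -12733577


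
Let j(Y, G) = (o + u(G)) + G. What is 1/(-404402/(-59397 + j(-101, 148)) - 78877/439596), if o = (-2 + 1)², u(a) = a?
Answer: 2165010300/14425989241 ≈ 0.15008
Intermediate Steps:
o = 1 (o = (-1)² = 1)
j(Y, G) = 1 + 2*G (j(Y, G) = (1 + G) + G = 1 + 2*G)
1/(-404402/(-59397 + j(-101, 148)) - 78877/439596) = 1/(-404402/(-59397 + (1 + 2*148)) - 78877/439596) = 1/(-404402/(-59397 + (1 + 296)) - 78877*1/439596) = 1/(-404402/(-59397 + 297) - 78877/439596) = 1/(-404402/(-59100) - 78877/439596) = 1/(-404402*(-1/59100) - 78877/439596) = 1/(202201/29550 - 78877/439596) = 1/(14425989241/2165010300) = 2165010300/14425989241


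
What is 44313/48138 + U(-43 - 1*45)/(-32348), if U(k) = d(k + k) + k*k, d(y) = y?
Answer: 89094045/129764002 ≈ 0.68659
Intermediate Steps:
U(k) = k² + 2*k (U(k) = (k + k) + k*k = 2*k + k² = k² + 2*k)
44313/48138 + U(-43 - 1*45)/(-32348) = 44313/48138 + ((-43 - 1*45)*(2 + (-43 - 1*45)))/(-32348) = 44313*(1/48138) + ((-43 - 45)*(2 + (-43 - 45)))*(-1/32348) = 14771/16046 - 88*(2 - 88)*(-1/32348) = 14771/16046 - 88*(-86)*(-1/32348) = 14771/16046 + 7568*(-1/32348) = 14771/16046 - 1892/8087 = 89094045/129764002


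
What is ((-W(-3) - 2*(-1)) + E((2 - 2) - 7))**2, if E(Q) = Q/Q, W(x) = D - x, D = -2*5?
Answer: 100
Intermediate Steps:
D = -10
W(x) = -10 - x
E(Q) = 1
((-W(-3) - 2*(-1)) + E((2 - 2) - 7))**2 = ((-(-10 - 1*(-3)) - 2*(-1)) + 1)**2 = ((-(-10 + 3) + 2) + 1)**2 = ((-1*(-7) + 2) + 1)**2 = ((7 + 2) + 1)**2 = (9 + 1)**2 = 10**2 = 100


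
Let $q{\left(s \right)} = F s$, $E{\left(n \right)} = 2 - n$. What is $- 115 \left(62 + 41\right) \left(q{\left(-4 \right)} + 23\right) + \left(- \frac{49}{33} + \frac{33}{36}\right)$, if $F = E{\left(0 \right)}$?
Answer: $- \frac{7817725}{44} \approx -1.7768 \cdot 10^{5}$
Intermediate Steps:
$F = 2$ ($F = 2 - 0 = 2 + 0 = 2$)
$q{\left(s \right)} = 2 s$
$- 115 \left(62 + 41\right) \left(q{\left(-4 \right)} + 23\right) + \left(- \frac{49}{33} + \frac{33}{36}\right) = - 115 \left(62 + 41\right) \left(2 \left(-4\right) + 23\right) + \left(- \frac{49}{33} + \frac{33}{36}\right) = - 115 \cdot 103 \left(-8 + 23\right) + \left(\left(-49\right) \frac{1}{33} + 33 \cdot \frac{1}{36}\right) = - 115 \cdot 103 \cdot 15 + \left(- \frac{49}{33} + \frac{11}{12}\right) = \left(-115\right) 1545 - \frac{25}{44} = -177675 - \frac{25}{44} = - \frac{7817725}{44}$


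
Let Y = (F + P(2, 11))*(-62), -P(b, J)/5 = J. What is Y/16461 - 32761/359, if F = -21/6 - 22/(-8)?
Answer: -34712125/381258 ≈ -91.046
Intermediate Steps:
P(b, J) = -5*J
F = -¾ (F = -21*⅙ - 22*(-⅛) = -7/2 + 11/4 = -¾ ≈ -0.75000)
Y = 6913/2 (Y = (-¾ - 5*11)*(-62) = (-¾ - 55)*(-62) = -223/4*(-62) = 6913/2 ≈ 3456.5)
Y/16461 - 32761/359 = (6913/2)/16461 - 32761/359 = (6913/2)*(1/16461) - 32761*1/359 = 223/1062 - 32761/359 = -34712125/381258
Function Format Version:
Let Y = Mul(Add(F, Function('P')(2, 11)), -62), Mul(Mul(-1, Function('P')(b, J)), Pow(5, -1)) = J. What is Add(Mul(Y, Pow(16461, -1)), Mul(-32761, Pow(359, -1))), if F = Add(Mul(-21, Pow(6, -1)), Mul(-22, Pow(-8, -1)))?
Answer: Rational(-34712125, 381258) ≈ -91.046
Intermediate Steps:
Function('P')(b, J) = Mul(-5, J)
F = Rational(-3, 4) (F = Add(Mul(-21, Rational(1, 6)), Mul(-22, Rational(-1, 8))) = Add(Rational(-7, 2), Rational(11, 4)) = Rational(-3, 4) ≈ -0.75000)
Y = Rational(6913, 2) (Y = Mul(Add(Rational(-3, 4), Mul(-5, 11)), -62) = Mul(Add(Rational(-3, 4), -55), -62) = Mul(Rational(-223, 4), -62) = Rational(6913, 2) ≈ 3456.5)
Add(Mul(Y, Pow(16461, -1)), Mul(-32761, Pow(359, -1))) = Add(Mul(Rational(6913, 2), Pow(16461, -1)), Mul(-32761, Pow(359, -1))) = Add(Mul(Rational(6913, 2), Rational(1, 16461)), Mul(-32761, Rational(1, 359))) = Add(Rational(223, 1062), Rational(-32761, 359)) = Rational(-34712125, 381258)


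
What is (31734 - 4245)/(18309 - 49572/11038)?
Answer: 2974741/1980835 ≈ 1.5018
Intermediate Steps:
(31734 - 4245)/(18309 - 49572/11038) = 27489/(18309 - 49572*1/11038) = 27489/(18309 - 24786/5519) = 27489/(101022585/5519) = 27489*(5519/101022585) = 2974741/1980835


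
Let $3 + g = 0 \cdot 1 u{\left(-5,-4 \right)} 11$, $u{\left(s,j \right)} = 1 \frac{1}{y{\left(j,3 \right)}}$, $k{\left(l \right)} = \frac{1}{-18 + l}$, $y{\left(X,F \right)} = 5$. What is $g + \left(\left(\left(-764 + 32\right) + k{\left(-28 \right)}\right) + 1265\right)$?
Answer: $\frac{24379}{46} \approx 529.98$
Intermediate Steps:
$u{\left(s,j \right)} = \frac{1}{5}$ ($u{\left(s,j \right)} = 1 \cdot \frac{1}{5} = \frac{1}{5}$)
$g = -3$ ($g = -3 + 0 \cdot 1 \cdot \frac{1}{5} \cdot 11 = -3 + 0 \cdot \frac{1}{5} \cdot 11 = -3 + 0 \cdot 11 = -3 + 0 = -3$)
$g + \left(\left(\left(-764 + 32\right) + k{\left(-28 \right)}\right) + 1265\right) = -3 + \left(\left(\left(-764 + 32\right) + \frac{1}{-18 - 28}\right) + 1265\right) = -3 + \left(\left(-732 + \frac{1}{-46}\right) + 1265\right) = -3 + \left(\left(-732 - \frac{1}{46}\right) + 1265\right) = -3 + \left(- \frac{33673}{46} + 1265\right) = -3 + \frac{24517}{46} = \frac{24379}{46}$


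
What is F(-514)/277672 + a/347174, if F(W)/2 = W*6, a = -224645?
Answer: -8064874459/12050062366 ≈ -0.66928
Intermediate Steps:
F(W) = 12*W (F(W) = 2*(W*6) = 2*(6*W) = 12*W)
F(-514)/277672 + a/347174 = (12*(-514))/277672 - 224645/347174 = -6168*1/277672 - 224645*1/347174 = -771/34709 - 224645/347174 = -8064874459/12050062366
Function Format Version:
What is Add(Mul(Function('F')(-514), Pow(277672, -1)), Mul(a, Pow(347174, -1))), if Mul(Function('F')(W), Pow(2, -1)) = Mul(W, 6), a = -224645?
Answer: Rational(-8064874459, 12050062366) ≈ -0.66928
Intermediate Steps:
Function('F')(W) = Mul(12, W) (Function('F')(W) = Mul(2, Mul(W, 6)) = Mul(2, Mul(6, W)) = Mul(12, W))
Add(Mul(Function('F')(-514), Pow(277672, -1)), Mul(a, Pow(347174, -1))) = Add(Mul(Mul(12, -514), Pow(277672, -1)), Mul(-224645, Pow(347174, -1))) = Add(Mul(-6168, Rational(1, 277672)), Mul(-224645, Rational(1, 347174))) = Add(Rational(-771, 34709), Rational(-224645, 347174)) = Rational(-8064874459, 12050062366)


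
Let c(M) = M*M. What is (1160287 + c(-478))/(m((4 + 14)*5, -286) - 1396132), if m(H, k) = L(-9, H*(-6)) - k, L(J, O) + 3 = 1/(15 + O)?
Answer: -729104775/732820726 ≈ -0.99493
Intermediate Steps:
c(M) = M²
L(J, O) = -3 + 1/(15 + O)
m(H, k) = -k + (-44 + 18*H)/(15 - 6*H) (m(H, k) = (-44 - 3*H*(-6))/(15 + H*(-6)) - k = (-44 - (-18)*H)/(15 - 6*H) - k = (-44 + 18*H)/(15 - 6*H) - k = -k + (-44 + 18*H)/(15 - 6*H))
(1160287 + c(-478))/(m((4 + 14)*5, -286) - 1396132) = (1160287 + (-478)²)/((44 - 18*(4 + 14)*5 - 3*(-286)*(-5 + 2*((4 + 14)*5)))/(3*(-5 + 2*((4 + 14)*5))) - 1396132) = (1160287 + 228484)/((44 - 324*5 - 3*(-286)*(-5 + 2*(18*5)))/(3*(-5 + 2*(18*5))) - 1396132) = 1388771/((44 - 18*90 - 3*(-286)*(-5 + 2*90))/(3*(-5 + 2*90)) - 1396132) = 1388771/((44 - 1620 - 3*(-286)*(-5 + 180))/(3*(-5 + 180)) - 1396132) = 1388771/((⅓)*(44 - 1620 - 3*(-286)*175)/175 - 1396132) = 1388771/((⅓)*(1/175)*(44 - 1620 + 150150) - 1396132) = 1388771/((⅓)*(1/175)*148574 - 1396132) = 1388771/(148574/525 - 1396132) = 1388771/(-732820726/525) = 1388771*(-525/732820726) = -729104775/732820726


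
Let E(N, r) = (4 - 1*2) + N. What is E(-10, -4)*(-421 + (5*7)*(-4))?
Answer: 4488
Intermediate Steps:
E(N, r) = 2 + N (E(N, r) = (4 - 2) + N = 2 + N)
E(-10, -4)*(-421 + (5*7)*(-4)) = (2 - 10)*(-421 + (5*7)*(-4)) = -8*(-421 + 35*(-4)) = -8*(-421 - 140) = -8*(-561) = 4488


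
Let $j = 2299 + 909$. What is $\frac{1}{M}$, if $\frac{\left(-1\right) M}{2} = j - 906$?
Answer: $- \frac{1}{4604} \approx -0.0002172$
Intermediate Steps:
$j = 3208$
$M = -4604$ ($M = - 2 \left(3208 - 906\right) = \left(-2\right) 2302 = -4604$)
$\frac{1}{M} = \frac{1}{-4604} = - \frac{1}{4604}$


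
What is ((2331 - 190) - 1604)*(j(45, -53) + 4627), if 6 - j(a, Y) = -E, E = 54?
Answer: 2516919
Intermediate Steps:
j(a, Y) = 60 (j(a, Y) = 6 - (-1)*54 = 6 - 1*(-54) = 6 + 54 = 60)
((2331 - 190) - 1604)*(j(45, -53) + 4627) = ((2331 - 190) - 1604)*(60 + 4627) = (2141 - 1604)*4687 = 537*4687 = 2516919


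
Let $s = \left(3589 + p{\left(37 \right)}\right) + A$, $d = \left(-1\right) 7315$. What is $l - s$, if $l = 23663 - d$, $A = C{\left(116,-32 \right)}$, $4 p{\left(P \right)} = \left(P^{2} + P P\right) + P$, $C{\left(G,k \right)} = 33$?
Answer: $\frac{106649}{4} \approx 26662.0$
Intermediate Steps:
$p{\left(P \right)} = \frac{P^{2}}{2} + \frac{P}{4}$ ($p{\left(P \right)} = \frac{\left(P^{2} + P P\right) + P}{4} = \frac{\left(P^{2} + P^{2}\right) + P}{4} = \frac{2 P^{2} + P}{4} = \frac{P + 2 P^{2}}{4} = \frac{P^{2}}{2} + \frac{P}{4}$)
$A = 33$
$d = -7315$
$l = 30978$ ($l = 23663 - -7315 = 23663 + 7315 = 30978$)
$s = \frac{17263}{4}$ ($s = \left(3589 + \frac{1}{4} \cdot 37 \left(1 + 2 \cdot 37\right)\right) + 33 = \left(3589 + \frac{1}{4} \cdot 37 \left(1 + 74\right)\right) + 33 = \left(3589 + \frac{1}{4} \cdot 37 \cdot 75\right) + 33 = \left(3589 + \frac{2775}{4}\right) + 33 = \frac{17131}{4} + 33 = \frac{17263}{4} \approx 4315.8$)
$l - s = 30978 - \frac{17263}{4} = \frac{106649}{4}$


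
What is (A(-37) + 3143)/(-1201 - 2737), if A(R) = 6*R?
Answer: -2921/3938 ≈ -0.74175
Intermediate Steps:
(A(-37) + 3143)/(-1201 - 2737) = (6*(-37) + 3143)/(-1201 - 2737) = (-222 + 3143)/(-3938) = 2921*(-1/3938) = -2921/3938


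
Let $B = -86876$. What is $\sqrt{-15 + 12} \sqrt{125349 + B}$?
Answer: $i \sqrt{115419} \approx 339.73 i$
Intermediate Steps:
$\sqrt{-15 + 12} \sqrt{125349 + B} = \sqrt{-15 + 12} \sqrt{125349 - 86876} = \sqrt{-3} \sqrt{38473} = i \sqrt{3} \sqrt{38473} = i \sqrt{115419}$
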